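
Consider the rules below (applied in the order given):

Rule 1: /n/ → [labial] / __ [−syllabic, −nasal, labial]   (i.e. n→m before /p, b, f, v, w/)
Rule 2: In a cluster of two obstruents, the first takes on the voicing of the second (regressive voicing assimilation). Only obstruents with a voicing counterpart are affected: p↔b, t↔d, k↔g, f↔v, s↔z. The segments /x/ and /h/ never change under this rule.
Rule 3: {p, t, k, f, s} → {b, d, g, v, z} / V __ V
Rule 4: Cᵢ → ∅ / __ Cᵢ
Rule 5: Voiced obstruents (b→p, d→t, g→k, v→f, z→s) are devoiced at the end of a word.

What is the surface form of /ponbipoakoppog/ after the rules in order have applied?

Rule 1 (nasal place assimilation): /n/ precedes the labial consonant /b/, so it assimilates in place to [m]. /ponbipoakoppog/ → pombipoakoppog.
Rule 2 (regressive voicing assimilation): no segment meets the environment; /pombipoakoppog/ is unchanged.
Rule 3 (intervocalic voicing): /p/ is a voiceless obstruent between vowels /i/ and /o/, so it voices to [b]. /k/ is a voiceless obstruent between vowels /a/ and /o/, so it voices to [g]. /pombipoakoppog/ → pombiboagoppog.
Rule 4 (degemination): /pp/ is a geminate; the first /p/ deletes. /pombiboagoppog/ → pombiboagopog.
Rule 5 (final devoicing): /g/ is a voiced obstruent in word-final position, so it devoices to [k]. /pombiboagopog/ → pombiboagopok.

pombiboagopok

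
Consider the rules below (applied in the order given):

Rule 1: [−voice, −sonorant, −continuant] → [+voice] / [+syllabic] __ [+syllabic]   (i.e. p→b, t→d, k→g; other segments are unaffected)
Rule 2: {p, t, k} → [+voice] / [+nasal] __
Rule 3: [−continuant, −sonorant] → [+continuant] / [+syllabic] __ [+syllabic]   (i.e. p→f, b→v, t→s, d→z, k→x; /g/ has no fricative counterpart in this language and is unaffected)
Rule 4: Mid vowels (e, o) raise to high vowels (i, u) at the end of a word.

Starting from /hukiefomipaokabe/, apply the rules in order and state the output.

hugiefomivaogavi

Rule 1 (intervocalic voicing): /k/ is a voiceless stop between vowels /u/ and /i/, so it voices to [g]. /p/ is a voiceless stop between vowels /i/ and /a/, so it voices to [b]. /k/ is a voiceless stop between vowels /o/ and /a/, so it voices to [g]. /hukiefomipaokabe/ → hugiefomibaogabe.
Rule 2 (post-nasal voicing): no segment meets the environment; /hugiefomibaogabe/ is unchanged.
Rule 3 (intervocalic spirantization): /b/ is a stop between vowels /i/ and /a/, so it spirantizes to the fricative [v]. /b/ is a stop between vowels /a/ and /e/, so it spirantizes to the fricative [v]. /hugiefomibaogabe/ → hugiefomivaogave.
Rule 4 (final vowel raising): /e/ is a mid vowel in word-final position, so it raises to [i]. /hugiefomivaogave/ → hugiefomivaogavi.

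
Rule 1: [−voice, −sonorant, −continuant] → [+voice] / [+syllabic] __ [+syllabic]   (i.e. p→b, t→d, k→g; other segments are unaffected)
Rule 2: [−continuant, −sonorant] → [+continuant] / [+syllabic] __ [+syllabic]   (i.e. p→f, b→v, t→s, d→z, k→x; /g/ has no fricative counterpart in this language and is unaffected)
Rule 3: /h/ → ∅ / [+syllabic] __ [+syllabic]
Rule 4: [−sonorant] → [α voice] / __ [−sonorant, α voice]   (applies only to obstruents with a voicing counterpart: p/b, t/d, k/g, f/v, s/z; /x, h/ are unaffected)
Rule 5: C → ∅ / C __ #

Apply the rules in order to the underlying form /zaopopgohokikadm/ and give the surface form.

zaovobgoogigad

Rule 1 (intervocalic voicing): /p/ is a voiceless stop between vowels /o/ and /o/, so it voices to [b]. /k/ is a voiceless stop between vowels /o/ and /i/, so it voices to [g]. /k/ is a voiceless stop between vowels /i/ and /a/, so it voices to [g]. /zaopopgohokikadm/ → zaobopgohogigadm.
Rule 2 (intervocalic spirantization): /b/ is a stop between vowels /o/ and /o/, so it spirantizes to the fricative [v]. /zaobopgohogigadm/ → zaovopgohogigadm.
Rule 3 (intervocalic h-deletion): /h/ occurs between vowels /o/ and /o/, so it deletes. /zaovopgohogigadm/ → zaovopgoogigadm.
Rule 4 (regressive voicing assimilation): /p/ precedes the voiced obstruent /g/, so it voices to [b] by assimilation. /zaovopgoogigadm/ → zaovobgoogigadm.
Rule 5 (final cluster simplification): /m/ is the second consonant of a word-final cluster /dm/, so it deletes. /zaovobgoogigadm/ → zaovobgoogigad.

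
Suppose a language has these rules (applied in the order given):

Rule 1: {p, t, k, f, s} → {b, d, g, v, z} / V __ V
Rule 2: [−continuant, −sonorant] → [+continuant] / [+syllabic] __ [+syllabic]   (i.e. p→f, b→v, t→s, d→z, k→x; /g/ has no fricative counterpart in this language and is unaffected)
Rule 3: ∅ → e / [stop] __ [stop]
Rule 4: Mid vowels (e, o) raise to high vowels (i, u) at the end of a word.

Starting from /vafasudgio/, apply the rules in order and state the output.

vavazudegiu

Rule 1 (intervocalic voicing): /f/ is a voiceless obstruent between vowels /a/ and /a/, so it voices to [v]. /s/ is a voiceless obstruent between vowels /a/ and /u/, so it voices to [z]. /vafasudgio/ → vavazudgio.
Rule 2 (intervocalic spirantization): no segment meets the environment; /vavazudgio/ is unchanged.
Rule 3 (stop-cluster e-epenthesis): /d/ and /g/ form a stop–stop cluster, so [e] is inserted between them. /vavazudgio/ → vavazudegio.
Rule 4 (final vowel raising): /o/ is a mid vowel in word-final position, so it raises to [u]. /vavazudegio/ → vavazudegiu.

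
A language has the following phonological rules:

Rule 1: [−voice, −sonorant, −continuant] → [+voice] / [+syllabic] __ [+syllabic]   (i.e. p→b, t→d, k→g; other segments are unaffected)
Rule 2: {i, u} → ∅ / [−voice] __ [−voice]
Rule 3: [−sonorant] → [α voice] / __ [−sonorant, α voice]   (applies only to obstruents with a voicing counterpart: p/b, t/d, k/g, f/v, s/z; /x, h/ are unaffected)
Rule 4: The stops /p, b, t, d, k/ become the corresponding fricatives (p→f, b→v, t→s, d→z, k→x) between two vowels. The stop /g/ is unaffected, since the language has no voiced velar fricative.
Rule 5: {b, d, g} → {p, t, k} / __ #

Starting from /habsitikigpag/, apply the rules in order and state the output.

Rule 1 (intervocalic voicing): /t/ is a voiceless stop between vowels /i/ and /i/, so it voices to [d]. /k/ is a voiceless stop between vowels /i/ and /i/, so it voices to [g]. /habsitikigpag/ → habsidigigpag.
Rule 2 (high vowel syncope): no segment meets the environment; /habsidigigpag/ is unchanged.
Rule 3 (regressive voicing assimilation): /b/ precedes the voiceless obstruent /s/, so it devoices to [p] by assimilation. /g/ precedes the voiceless obstruent /p/, so it devoices to [k] by assimilation. /habsidigigpag/ → hapsidigikpag.
Rule 4 (intervocalic spirantization): /d/ is a stop between vowels /i/ and /i/, so it spirantizes to the fricative [z]. /hapsidigikpag/ → hapsizigikpag.
Rule 5 (final devoicing): /g/ is a voiced stop in word-final position, so it devoices to [k]. /hapsizigikpag/ → hapsizigikpak.

hapsizigikpak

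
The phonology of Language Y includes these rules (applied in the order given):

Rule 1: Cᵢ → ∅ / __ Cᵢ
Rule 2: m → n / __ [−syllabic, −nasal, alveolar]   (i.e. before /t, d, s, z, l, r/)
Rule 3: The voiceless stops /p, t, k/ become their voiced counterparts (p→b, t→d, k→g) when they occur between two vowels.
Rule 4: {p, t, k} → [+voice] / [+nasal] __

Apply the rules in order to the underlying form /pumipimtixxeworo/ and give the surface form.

Rule 1 (degemination): /xx/ is a geminate; the first /x/ deletes. /pumipimtixxeworo/ → pumipimtixeworo.
Rule 2 (nasal place assimilation): /m/ precedes the alveolar consonant /t/, so it assimilates in place to [n]. /pumipimtixeworo/ → pumipintixeworo.
Rule 3 (intervocalic voicing): /p/ is a voiceless stop between vowels /i/ and /i/, so it voices to [b]. /pumipintixeworo/ → pumibintixeworo.
Rule 4 (post-nasal voicing): /t/ is a voiceless stop immediately after the nasal /n/, so it voices to [d]. /pumibintixeworo/ → pumibindixeworo.

pumibindixeworo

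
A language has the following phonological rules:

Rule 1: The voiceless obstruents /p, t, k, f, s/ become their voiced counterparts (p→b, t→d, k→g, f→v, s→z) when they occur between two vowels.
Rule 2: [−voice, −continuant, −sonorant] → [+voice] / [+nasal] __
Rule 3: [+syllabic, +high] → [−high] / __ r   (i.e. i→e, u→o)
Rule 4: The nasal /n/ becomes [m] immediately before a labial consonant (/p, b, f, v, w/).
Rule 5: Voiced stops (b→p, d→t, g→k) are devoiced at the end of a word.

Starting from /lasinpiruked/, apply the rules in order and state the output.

Rule 1 (intervocalic voicing): /s/ is a voiceless obstruent between vowels /a/ and /i/, so it voices to [z]. /k/ is a voiceless obstruent between vowels /u/ and /e/, so it voices to [g]. /lasinpiruked/ → lazinpiruged.
Rule 2 (post-nasal voicing): /p/ is a voiceless stop immediately after the nasal /n/, so it voices to [b]. /lazinpiruged/ → lazinbiruged.
Rule 3 (pre-rhotic lowering): /i/ is a high vowel immediately before /r/, so it lowers to [e]. /lazinbiruged/ → lazinberuged.
Rule 4 (nasal place assimilation): /n/ precedes the labial consonant /b/, so it assimilates in place to [m]. /lazinberuged/ → lazimberuged.
Rule 5 (final devoicing): /d/ is a voiced stop in word-final position, so it devoices to [t]. /lazimberuged/ → lazimberuget.

lazimberuget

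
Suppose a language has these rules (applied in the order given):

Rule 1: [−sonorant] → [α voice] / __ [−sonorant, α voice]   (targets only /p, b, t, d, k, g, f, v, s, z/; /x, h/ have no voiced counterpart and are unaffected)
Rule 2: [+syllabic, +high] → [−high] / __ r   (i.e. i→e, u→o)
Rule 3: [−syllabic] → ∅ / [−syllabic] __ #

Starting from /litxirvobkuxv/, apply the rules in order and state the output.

litxervopkux

Rule 1 (regressive voicing assimilation): /b/ precedes the voiceless obstruent /k/, so it devoices to [p] by assimilation. /litxirvobkuxv/ → litxirvopkuxv.
Rule 2 (pre-rhotic lowering): /i/ is a high vowel immediately before /r/, so it lowers to [e]. /litxirvopkuxv/ → litxervopkuxv.
Rule 3 (final cluster simplification): /v/ is the second consonant of a word-final cluster /xv/, so it deletes. /litxervopkuxv/ → litxervopkux.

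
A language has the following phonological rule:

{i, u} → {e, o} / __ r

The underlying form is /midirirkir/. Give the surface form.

midererker

/i/ is a high vowel immediately before /r/, so it lowers to [e].
/i/ is a high vowel immediately before /r/, so it lowers to [e].
/i/ is a high vowel immediately before /r/, so it lowers to [e].
The other instance of /i/ does not occur in the required environment and remains unchanged.
Surface form: [midererker].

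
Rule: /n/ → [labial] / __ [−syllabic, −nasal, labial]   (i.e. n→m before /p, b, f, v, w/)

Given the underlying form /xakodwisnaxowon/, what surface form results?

xakodwisnaxowon

No segment of /xakodwisnaxowon/ meets the structural description of the rule, so the form surfaces unchanged.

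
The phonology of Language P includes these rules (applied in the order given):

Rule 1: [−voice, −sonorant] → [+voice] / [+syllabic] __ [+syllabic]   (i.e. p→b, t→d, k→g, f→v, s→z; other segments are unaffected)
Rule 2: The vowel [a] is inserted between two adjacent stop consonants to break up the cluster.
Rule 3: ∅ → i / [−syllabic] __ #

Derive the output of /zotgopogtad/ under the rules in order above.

zotagobogatadi

Rule 1 (intervocalic voicing): /p/ is a voiceless obstruent between vowels /o/ and /o/, so it voices to [b]. /zotgopogtad/ → zotgobogtad.
Rule 2 (stop-cluster a-epenthesis): /t/ and /g/ form a stop–stop cluster, so [a] is inserted between them. /g/ and /t/ form a stop–stop cluster, so [a] is inserted between them. /zotgobogtad/ → zotagobogatad.
Rule 3 (final i-epenthesis): the form ends in the consonant /d/, so [i] is inserted word-finally. /zotagobogatad/ → zotagobogatadi.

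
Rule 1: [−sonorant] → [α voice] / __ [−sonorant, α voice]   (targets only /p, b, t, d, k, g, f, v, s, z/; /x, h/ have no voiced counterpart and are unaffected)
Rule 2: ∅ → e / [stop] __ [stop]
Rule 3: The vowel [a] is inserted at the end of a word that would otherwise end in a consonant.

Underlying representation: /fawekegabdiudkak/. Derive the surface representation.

Rule 1 (regressive voicing assimilation): /d/ precedes the voiceless obstruent /k/, so it devoices to [t] by assimilation. /fawekegabdiudkak/ → fawekegabdiutkak.
Rule 2 (stop-cluster e-epenthesis): /b/ and /d/ form a stop–stop cluster, so [e] is inserted between them. /t/ and /k/ form a stop–stop cluster, so [e] is inserted between them. /fawekegabdiutkak/ → fawekegabediutekak.
Rule 3 (final a-epenthesis): the form ends in the consonant /k/, so [a] is inserted word-finally. /fawekegabediutekak/ → fawekegabediutekaka.

fawekegabediutekaka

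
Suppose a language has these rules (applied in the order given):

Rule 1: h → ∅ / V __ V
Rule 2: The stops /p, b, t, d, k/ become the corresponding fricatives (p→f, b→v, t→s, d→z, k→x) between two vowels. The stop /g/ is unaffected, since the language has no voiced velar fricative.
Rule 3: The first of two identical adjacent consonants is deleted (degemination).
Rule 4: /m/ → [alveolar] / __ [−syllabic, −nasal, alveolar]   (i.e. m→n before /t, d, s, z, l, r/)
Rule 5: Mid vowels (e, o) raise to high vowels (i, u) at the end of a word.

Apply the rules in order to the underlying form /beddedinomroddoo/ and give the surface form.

Rule 1 (intervocalic h-deletion): no segment meets the environment; /beddedinomroddoo/ is unchanged.
Rule 2 (intervocalic spirantization): /d/ is a stop between vowels /e/ and /i/, so it spirantizes to the fricative [z]. /beddedinomroddoo/ → beddezinomroddoo.
Rule 3 (degemination): /dd/ is a geminate; the first /d/ deletes. /dd/ is a geminate; the first /d/ deletes. /beddezinomroddoo/ → bedezinomrodoo.
Rule 4 (nasal place assimilation): /m/ precedes the alveolar consonant /r/, so it assimilates in place to [n]. /bedezinomrodoo/ → bedezinonrodoo.
Rule 5 (final vowel raising): /o/ is a mid vowel in word-final position, so it raises to [u]. /bedezinonrodoo/ → bedezinonrodou.

bedezinonrodou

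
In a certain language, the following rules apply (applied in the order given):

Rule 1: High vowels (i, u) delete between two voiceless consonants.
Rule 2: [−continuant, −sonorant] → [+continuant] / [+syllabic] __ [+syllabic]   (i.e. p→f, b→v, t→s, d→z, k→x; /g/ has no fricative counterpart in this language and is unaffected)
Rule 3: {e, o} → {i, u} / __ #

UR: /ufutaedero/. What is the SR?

Rule 1 (high vowel syncope): /u/ is a high vowel flanked by voiceless consonants /f/ and /t/, so it deletes. /ufutaedero/ → uftaedero.
Rule 2 (intervocalic spirantization): /d/ is a stop between vowels /e/ and /e/, so it spirantizes to the fricative [z]. /uftaedero/ → uftaezero.
Rule 3 (final vowel raising): /o/ is a mid vowel in word-final position, so it raises to [u]. /uftaezero/ → uftaezeru.

uftaezeru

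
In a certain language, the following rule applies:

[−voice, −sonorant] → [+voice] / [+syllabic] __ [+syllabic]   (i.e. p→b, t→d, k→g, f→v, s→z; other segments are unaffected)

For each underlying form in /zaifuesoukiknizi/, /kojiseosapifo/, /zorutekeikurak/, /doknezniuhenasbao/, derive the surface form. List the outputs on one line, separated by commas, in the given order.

zaivuezougiknizi, kojizeozabivo, zorudegeigurak, doknezniuhenasbao

/zaifuesoukiknizi/: /f/ is a voiceless obstruent between vowels /i/ and /u/, so it voices to [v]. /s/ is a voiceless obstruent between vowels /e/ and /o/, so it voices to [z]. /k/ is a voiceless obstruent between vowels /u/ and /i/, so it voices to [g]. → [zaivuezougiknizi].
/kojiseosapifo/: /s/ is a voiceless obstruent between vowels /i/ and /e/, so it voices to [z]. /s/ is a voiceless obstruent between vowels /o/ and /a/, so it voices to [z]. /p/ is a voiceless obstruent between vowels /a/ and /i/, so it voices to [b]. /f/ is a voiceless obstruent between vowels /i/ and /o/, so it voices to [v]. → [kojizeozabivo].
/zorutekeikurak/: /t/ is a voiceless obstruent between vowels /u/ and /e/, so it voices to [d]. /k/ is a voiceless obstruent between vowels /e/ and /e/, so it voices to [g]. /k/ is a voiceless obstruent between vowels /i/ and /u/, so it voices to [g]. → [zorudegeigurak].
/doknezniuhenasbao/: the rule's environment is not met; surfaces unchanged as [doknezniuhenasbao].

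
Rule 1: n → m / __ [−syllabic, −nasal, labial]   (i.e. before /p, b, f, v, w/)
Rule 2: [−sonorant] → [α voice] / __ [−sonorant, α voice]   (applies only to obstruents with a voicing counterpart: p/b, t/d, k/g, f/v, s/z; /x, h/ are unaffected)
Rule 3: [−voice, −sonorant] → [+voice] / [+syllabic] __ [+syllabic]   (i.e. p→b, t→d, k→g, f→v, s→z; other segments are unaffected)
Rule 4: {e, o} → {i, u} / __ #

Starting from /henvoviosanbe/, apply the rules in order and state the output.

hemvoviozambi

Rule 1 (nasal place assimilation): /n/ precedes the labial consonant /v/, so it assimilates in place to [m]. /n/ precedes the labial consonant /b/, so it assimilates in place to [m]. /henvoviosanbe/ → hemvoviosambe.
Rule 2 (regressive voicing assimilation): no segment meets the environment; /hemvoviosambe/ is unchanged.
Rule 3 (intervocalic voicing): /s/ is a voiceless obstruent between vowels /o/ and /a/, so it voices to [z]. /hemvoviosambe/ → hemvoviozambe.
Rule 4 (final vowel raising): /e/ is a mid vowel in word-final position, so it raises to [i]. /hemvoviozambe/ → hemvoviozambi.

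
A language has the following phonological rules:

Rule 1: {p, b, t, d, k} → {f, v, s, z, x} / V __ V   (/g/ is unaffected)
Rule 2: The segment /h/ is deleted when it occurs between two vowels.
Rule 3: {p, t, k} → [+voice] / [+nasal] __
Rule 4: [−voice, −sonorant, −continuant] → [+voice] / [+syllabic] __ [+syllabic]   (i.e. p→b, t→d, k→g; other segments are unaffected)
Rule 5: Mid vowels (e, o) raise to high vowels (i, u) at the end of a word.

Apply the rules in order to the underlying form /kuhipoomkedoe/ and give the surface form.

Rule 1 (intervocalic spirantization): /p/ is a stop between vowels /i/ and /o/, so it spirantizes to the fricative [f]. /d/ is a stop between vowels /e/ and /o/, so it spirantizes to the fricative [z]. /kuhipoomkedoe/ → kuhifoomkezoe.
Rule 2 (intervocalic h-deletion): /h/ occurs between vowels /u/ and /i/, so it deletes. /kuhifoomkezoe/ → kuifoomkezoe.
Rule 3 (post-nasal voicing): /k/ is a voiceless stop immediately after the nasal /m/, so it voices to [g]. /kuifoomkezoe/ → kuifoomgezoe.
Rule 4 (intervocalic voicing): no segment meets the environment; /kuifoomgezoe/ is unchanged.
Rule 5 (final vowel raising): /e/ is a mid vowel in word-final position, so it raises to [i]. /kuifoomgezoe/ → kuifoomgezoi.

kuifoomgezoi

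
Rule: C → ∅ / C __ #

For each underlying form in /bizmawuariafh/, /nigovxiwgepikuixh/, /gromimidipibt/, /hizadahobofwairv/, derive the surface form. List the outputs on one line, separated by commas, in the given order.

/bizmawuariafh/: /h/ is the second consonant of a word-final cluster /fh/, so it deletes. → [bizmawuariaf].
/nigovxiwgepikuixh/: /h/ is the second consonant of a word-final cluster /xh/, so it deletes. → [nigovxiwgepikuix].
/gromimidipibt/: /t/ is the second consonant of a word-final cluster /bt/, so it deletes. → [gromimidipib].
/hizadahobofwairv/: /v/ is the second consonant of a word-final cluster /rv/, so it deletes. → [hizadahobofwair].

bizmawuariaf, nigovxiwgepikuix, gromimidipib, hizadahobofwair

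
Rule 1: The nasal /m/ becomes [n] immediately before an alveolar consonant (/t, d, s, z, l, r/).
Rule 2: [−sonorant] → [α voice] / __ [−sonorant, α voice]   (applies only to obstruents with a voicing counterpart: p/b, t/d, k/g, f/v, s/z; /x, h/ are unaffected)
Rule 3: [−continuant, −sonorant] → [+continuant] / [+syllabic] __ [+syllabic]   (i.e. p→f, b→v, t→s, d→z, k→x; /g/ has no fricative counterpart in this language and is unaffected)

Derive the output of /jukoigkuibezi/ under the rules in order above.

Rule 1 (nasal place assimilation): no segment meets the environment; /jukoigkuibezi/ is unchanged.
Rule 2 (regressive voicing assimilation): /g/ precedes the voiceless obstruent /k/, so it devoices to [k] by assimilation. /jukoigkuibezi/ → jukoikkuibezi.
Rule 3 (intervocalic spirantization): /k/ is a stop between vowels /u/ and /o/, so it spirantizes to the fricative [x]. /b/ is a stop between vowels /i/ and /e/, so it spirantizes to the fricative [v]. /jukoikkuibezi/ → juxoikkuivezi.

juxoikkuivezi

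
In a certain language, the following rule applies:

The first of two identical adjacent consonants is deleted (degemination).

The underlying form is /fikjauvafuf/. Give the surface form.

fikjauvafuf

No segment of /fikjauvafuf/ meets the structural description of the rule, so the form surfaces unchanged.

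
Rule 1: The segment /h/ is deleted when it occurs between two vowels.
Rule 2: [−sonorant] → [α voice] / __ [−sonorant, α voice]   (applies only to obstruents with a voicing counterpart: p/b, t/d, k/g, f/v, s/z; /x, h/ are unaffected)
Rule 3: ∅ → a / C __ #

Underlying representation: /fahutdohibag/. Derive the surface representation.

Rule 1 (intervocalic h-deletion): /h/ occurs between vowels /a/ and /u/, so it deletes. /h/ occurs between vowels /o/ and /i/, so it deletes. /fahutdohibag/ → fautdoibag.
Rule 2 (regressive voicing assimilation): /t/ precedes the voiced obstruent /d/, so it voices to [d] by assimilation. /fautdoibag/ → fauddoibag.
Rule 3 (final a-epenthesis): the form ends in the consonant /g/, so [a] is inserted word-finally. /fauddoibag/ → fauddoibaga.

fauddoibaga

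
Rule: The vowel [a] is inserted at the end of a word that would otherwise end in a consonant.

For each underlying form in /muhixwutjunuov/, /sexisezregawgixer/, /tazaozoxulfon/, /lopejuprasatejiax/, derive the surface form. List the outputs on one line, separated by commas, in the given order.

muhixwutjunuova, sexisezregawgixera, tazaozoxulfona, lopejuprasatejiaxa

/muhixwutjunuov/: the form ends in the consonant /v/, so [a] is inserted word-finally. → [muhixwutjunuova].
/sexisezregawgixer/: the form ends in the consonant /r/, so [a] is inserted word-finally. → [sexisezregawgixera].
/tazaozoxulfon/: the form ends in the consonant /n/, so [a] is inserted word-finally. → [tazaozoxulfona].
/lopejuprasatejiax/: the form ends in the consonant /x/, so [a] is inserted word-finally. → [lopejuprasatejiaxa].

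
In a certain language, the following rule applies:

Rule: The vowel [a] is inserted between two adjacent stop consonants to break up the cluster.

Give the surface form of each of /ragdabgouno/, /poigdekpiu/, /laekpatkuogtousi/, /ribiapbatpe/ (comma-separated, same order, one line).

/ragdabgouno/: /g/ and /d/ form a stop–stop cluster, so [a] is inserted between them. /b/ and /g/ form a stop–stop cluster, so [a] is inserted between them. → [ragadabagouno].
/poigdekpiu/: /g/ and /d/ form a stop–stop cluster, so [a] is inserted between them. /k/ and /p/ form a stop–stop cluster, so [a] is inserted between them. → [poigadekapiu].
/laekpatkuogtousi/: /k/ and /p/ form a stop–stop cluster, so [a] is inserted between them. /t/ and /k/ form a stop–stop cluster, so [a] is inserted between them. /g/ and /t/ form a stop–stop cluster, so [a] is inserted between them. → [laekapatakuogatousi].
/ribiapbatpe/: /p/ and /b/ form a stop–stop cluster, so [a] is inserted between them. /t/ and /p/ form a stop–stop cluster, so [a] is inserted between them. → [ribiapabatape].

ragadabagouno, poigadekapiu, laekapatakuogatousi, ribiapabatape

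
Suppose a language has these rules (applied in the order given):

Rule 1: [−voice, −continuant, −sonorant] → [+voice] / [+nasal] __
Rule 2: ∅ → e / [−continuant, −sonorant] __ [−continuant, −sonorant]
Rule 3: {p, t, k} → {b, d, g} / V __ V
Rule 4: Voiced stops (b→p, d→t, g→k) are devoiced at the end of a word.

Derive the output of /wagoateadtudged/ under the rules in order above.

wagoadeadedudeget

Rule 1 (post-nasal voicing): no segment meets the environment; /wagoateadtudged/ is unchanged.
Rule 2 (stop-cluster e-epenthesis): /d/ and /t/ form a stop–stop cluster, so [e] is inserted between them. /d/ and /g/ form a stop–stop cluster, so [e] is inserted between them. /wagoateadtudged/ → wagoateadetudeged.
Rule 3 (intervocalic voicing): /t/ is a voiceless stop between vowels /a/ and /e/, so it voices to [d]. /t/ is a voiceless stop between vowels /e/ and /u/, so it voices to [d]. /wagoateadetudeged/ → wagoadeadedudeged.
Rule 4 (final devoicing): /d/ is a voiced stop in word-final position, so it devoices to [t]. /wagoadeadedudeged/ → wagoadeadedudeget.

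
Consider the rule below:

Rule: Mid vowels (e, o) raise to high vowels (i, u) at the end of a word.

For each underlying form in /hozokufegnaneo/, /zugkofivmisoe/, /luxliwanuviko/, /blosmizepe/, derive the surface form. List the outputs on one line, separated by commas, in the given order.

/hozokufegnaneo/: /o/ is a mid vowel in word-final position, so it raises to [u]. → [hozokufegnaneu].
/zugkofivmisoe/: /e/ is a mid vowel in word-final position, so it raises to [i]. → [zugkofivmisoi].
/luxliwanuviko/: /o/ is a mid vowel in word-final position, so it raises to [u]. → [luxliwanuviku].
/blosmizepe/: /e/ is a mid vowel in word-final position, so it raises to [i]. → [blosmizepi].

hozokufegnaneu, zugkofivmisoi, luxliwanuviku, blosmizepi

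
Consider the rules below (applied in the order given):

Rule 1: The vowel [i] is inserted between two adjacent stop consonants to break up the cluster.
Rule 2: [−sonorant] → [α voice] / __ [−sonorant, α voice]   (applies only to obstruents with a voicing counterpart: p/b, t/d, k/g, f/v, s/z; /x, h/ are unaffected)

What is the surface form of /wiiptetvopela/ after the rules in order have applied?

Rule 1 (stop-cluster i-epenthesis): /p/ and /t/ form a stop–stop cluster, so [i] is inserted between them. /wiiptetvopela/ → wiipitetvopela.
Rule 2 (regressive voicing assimilation): /t/ precedes the voiced obstruent /v/, so it voices to [d] by assimilation. /wiipitetvopela/ → wiipitedvopela.

wiipitedvopela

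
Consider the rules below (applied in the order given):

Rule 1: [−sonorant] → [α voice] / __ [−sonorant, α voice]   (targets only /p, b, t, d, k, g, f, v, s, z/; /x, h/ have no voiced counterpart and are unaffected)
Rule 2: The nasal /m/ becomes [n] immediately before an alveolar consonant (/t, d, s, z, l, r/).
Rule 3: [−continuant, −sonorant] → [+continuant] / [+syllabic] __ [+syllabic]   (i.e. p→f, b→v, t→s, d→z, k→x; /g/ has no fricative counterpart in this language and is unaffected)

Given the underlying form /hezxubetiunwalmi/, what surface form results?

Rule 1 (regressive voicing assimilation): /z/ precedes the voiceless obstruent /x/, so it devoices to [s] by assimilation. /hezxubetiunwalmi/ → hesxubetiunwalmi.
Rule 2 (nasal place assimilation): no segment meets the environment; /hesxubetiunwalmi/ is unchanged.
Rule 3 (intervocalic spirantization): /b/ is a stop between vowels /u/ and /e/, so it spirantizes to the fricative [v]. /t/ is a stop between vowels /e/ and /i/, so it spirantizes to the fricative [s]. /hesxubetiunwalmi/ → hesxuvesiunwalmi.

hesxuvesiunwalmi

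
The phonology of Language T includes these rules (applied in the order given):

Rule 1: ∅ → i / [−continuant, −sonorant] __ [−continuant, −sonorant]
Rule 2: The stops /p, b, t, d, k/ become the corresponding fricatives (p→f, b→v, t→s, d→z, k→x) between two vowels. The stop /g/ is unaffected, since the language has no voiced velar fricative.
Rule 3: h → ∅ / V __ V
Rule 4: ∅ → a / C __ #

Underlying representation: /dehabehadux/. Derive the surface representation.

Rule 1 (stop-cluster i-epenthesis): no segment meets the environment; /dehabehadux/ is unchanged.
Rule 2 (intervocalic spirantization): /b/ is a stop between vowels /a/ and /e/, so it spirantizes to the fricative [v]. /d/ is a stop between vowels /a/ and /u/, so it spirantizes to the fricative [z]. /dehabehadux/ → dehavehazux.
Rule 3 (intervocalic h-deletion): /h/ occurs between vowels /e/ and /a/, so it deletes. /h/ occurs between vowels /e/ and /a/, so it deletes. /dehavehazux/ → deaveazux.
Rule 4 (final a-epenthesis): the form ends in the consonant /x/, so [a] is inserted word-finally. /deaveazux/ → deaveazuxa.

deaveazuxa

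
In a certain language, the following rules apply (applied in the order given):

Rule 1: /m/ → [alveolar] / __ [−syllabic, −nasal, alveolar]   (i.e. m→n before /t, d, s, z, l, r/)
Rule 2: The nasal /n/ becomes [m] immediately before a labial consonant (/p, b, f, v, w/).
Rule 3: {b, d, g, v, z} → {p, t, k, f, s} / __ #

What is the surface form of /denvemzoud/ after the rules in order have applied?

demvenzout

Rule 1 (nasal place assimilation): /m/ precedes the alveolar consonant /z/, so it assimilates in place to [n]. /denvemzoud/ → denvenzoud.
Rule 2 (nasal place assimilation): /n/ precedes the labial consonant /v/, so it assimilates in place to [m]. /denvenzoud/ → demvenzoud.
Rule 3 (final devoicing): /d/ is a voiced obstruent in word-final position, so it devoices to [t]. /demvenzoud/ → demvenzout.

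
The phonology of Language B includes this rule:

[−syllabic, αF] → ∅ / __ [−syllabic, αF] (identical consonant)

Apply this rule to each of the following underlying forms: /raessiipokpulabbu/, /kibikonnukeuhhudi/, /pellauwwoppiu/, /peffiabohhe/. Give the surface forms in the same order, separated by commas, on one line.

/raessiipokpulabbu/: /ss/ is a geminate; the first /s/ deletes. /bb/ is a geminate; the first /b/ deletes. → [raesiipokpulabu].
/kibikonnukeuhhudi/: /nn/ is a geminate; the first /n/ deletes. /hh/ is a geminate; the first /h/ deletes. → [kibikonukeuhudi].
/pellauwwoppiu/: /ll/ is a geminate; the first /l/ deletes. /ww/ is a geminate; the first /w/ deletes. /pp/ is a geminate; the first /p/ deletes. → [pelauwopiu].
/peffiabohhe/: /ff/ is a geminate; the first /f/ deletes. /hh/ is a geminate; the first /h/ deletes. → [pefiabohe].

raesiipokpulabu, kibikonukeuhudi, pelauwopiu, pefiabohe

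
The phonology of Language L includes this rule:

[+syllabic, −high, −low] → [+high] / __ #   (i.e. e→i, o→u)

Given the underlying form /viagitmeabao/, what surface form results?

viagitmeabau

Scanning /viagitmeabao/: /e/ at position 8 is not in the conditioning environment; /o/ is a mid vowel in word-final position, so it raises to [u].
Result: [viagitmeabau].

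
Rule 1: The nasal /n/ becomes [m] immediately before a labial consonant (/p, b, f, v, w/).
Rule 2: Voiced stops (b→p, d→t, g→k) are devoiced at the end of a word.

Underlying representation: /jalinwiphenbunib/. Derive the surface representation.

jalimwiphembunip

Rule 1 (nasal place assimilation): /n/ precedes the labial consonant /w/, so it assimilates in place to [m]. /n/ precedes the labial consonant /b/, so it assimilates in place to [m]. /jalinwiphenbunib/ → jalimwiphembunib.
Rule 2 (final devoicing): /b/ is a voiced stop in word-final position, so it devoices to [p]. /jalimwiphembunib/ → jalimwiphembunip.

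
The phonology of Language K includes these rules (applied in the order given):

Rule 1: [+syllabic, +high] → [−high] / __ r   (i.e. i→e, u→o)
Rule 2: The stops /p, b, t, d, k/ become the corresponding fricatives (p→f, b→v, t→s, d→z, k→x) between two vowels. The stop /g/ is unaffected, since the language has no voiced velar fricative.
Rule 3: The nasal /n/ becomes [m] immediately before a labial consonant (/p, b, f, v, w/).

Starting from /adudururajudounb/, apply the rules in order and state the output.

Rule 1 (pre-rhotic lowering): /u/ is a high vowel immediately before /r/, so it lowers to [o]. /u/ is a high vowel immediately before /r/, so it lowers to [o]. /adudururajudounb/ → adudororajudounb.
Rule 2 (intervocalic spirantization): /d/ is a stop between vowels /a/ and /u/, so it spirantizes to the fricative [z]. /d/ is a stop between vowels /u/ and /o/, so it spirantizes to the fricative [z]. /d/ is a stop between vowels /u/ and /o/, so it spirantizes to the fricative [z]. /adudororajudounb/ → azuzororajuzounb.
Rule 3 (nasal place assimilation): /n/ precedes the labial consonant /b/, so it assimilates in place to [m]. /azuzororajuzounb/ → azuzororajuzoumb.

azuzororajuzoumb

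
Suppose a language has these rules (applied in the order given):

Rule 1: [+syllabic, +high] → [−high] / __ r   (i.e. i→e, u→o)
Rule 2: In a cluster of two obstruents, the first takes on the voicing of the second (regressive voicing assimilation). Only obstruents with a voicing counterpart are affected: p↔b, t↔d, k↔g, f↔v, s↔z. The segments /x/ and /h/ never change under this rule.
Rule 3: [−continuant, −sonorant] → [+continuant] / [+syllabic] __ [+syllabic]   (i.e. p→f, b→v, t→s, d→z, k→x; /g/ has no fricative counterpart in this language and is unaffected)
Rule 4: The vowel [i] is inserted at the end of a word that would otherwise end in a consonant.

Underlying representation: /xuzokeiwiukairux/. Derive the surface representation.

Rule 1 (pre-rhotic lowering): /i/ is a high vowel immediately before /r/, so it lowers to [e]. /xuzokeiwiukairux/ → xuzokeiwiukaerux.
Rule 2 (regressive voicing assimilation): no segment meets the environment; /xuzokeiwiukaerux/ is unchanged.
Rule 3 (intervocalic spirantization): /k/ is a stop between vowels /o/ and /e/, so it spirantizes to the fricative [x]. /k/ is a stop between vowels /u/ and /a/, so it spirantizes to the fricative [x]. /xuzokeiwiukaerux/ → xuzoxeiwiuxaerux.
Rule 4 (final i-epenthesis): the form ends in the consonant /x/, so [i] is inserted word-finally. /xuzoxeiwiuxaerux/ → xuzoxeiwiuxaeruxi.

xuzoxeiwiuxaeruxi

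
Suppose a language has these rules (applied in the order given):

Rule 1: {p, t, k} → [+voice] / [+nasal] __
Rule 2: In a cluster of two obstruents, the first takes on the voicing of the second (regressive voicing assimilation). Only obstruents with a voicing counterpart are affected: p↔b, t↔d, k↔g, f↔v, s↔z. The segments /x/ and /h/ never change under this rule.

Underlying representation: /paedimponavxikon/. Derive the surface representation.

Rule 1 (post-nasal voicing): /p/ is a voiceless stop immediately after the nasal /m/, so it voices to [b]. /paedimponavxikon/ → paedimbonavxikon.
Rule 2 (regressive voicing assimilation): /v/ precedes the voiceless obstruent /x/, so it devoices to [f] by assimilation. /paedimbonavxikon/ → paedimbonafxikon.

paedimbonafxikon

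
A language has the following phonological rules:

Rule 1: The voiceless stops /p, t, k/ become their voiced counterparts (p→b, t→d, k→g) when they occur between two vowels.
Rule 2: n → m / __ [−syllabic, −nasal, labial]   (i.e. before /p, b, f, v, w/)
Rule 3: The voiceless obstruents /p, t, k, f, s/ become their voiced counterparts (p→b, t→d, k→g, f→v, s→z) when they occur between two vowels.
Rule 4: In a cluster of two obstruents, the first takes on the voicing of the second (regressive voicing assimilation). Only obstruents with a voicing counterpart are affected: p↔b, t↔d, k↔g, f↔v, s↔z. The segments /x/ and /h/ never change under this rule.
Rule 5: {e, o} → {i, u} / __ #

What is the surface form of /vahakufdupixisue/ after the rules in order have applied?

vahaguvdubixizui

Rule 1 (intervocalic voicing): /k/ is a voiceless stop between vowels /a/ and /u/, so it voices to [g]. /p/ is a voiceless stop between vowels /u/ and /i/, so it voices to [b]. /vahakufdupixisue/ → vahagufdubixisue.
Rule 2 (nasal place assimilation): no segment meets the environment; /vahagufdubixisue/ is unchanged.
Rule 3 (intervocalic voicing): /s/ is a voiceless obstruent between vowels /i/ and /u/, so it voices to [z]. /vahagufdubixisue/ → vahagufdubixizue.
Rule 4 (regressive voicing assimilation): /f/ precedes the voiced obstruent /d/, so it voices to [v] by assimilation. /vahagufdubixizue/ → vahaguvdubixizue.
Rule 5 (final vowel raising): /e/ is a mid vowel in word-final position, so it raises to [i]. /vahaguvdubixizue/ → vahaguvdubixizui.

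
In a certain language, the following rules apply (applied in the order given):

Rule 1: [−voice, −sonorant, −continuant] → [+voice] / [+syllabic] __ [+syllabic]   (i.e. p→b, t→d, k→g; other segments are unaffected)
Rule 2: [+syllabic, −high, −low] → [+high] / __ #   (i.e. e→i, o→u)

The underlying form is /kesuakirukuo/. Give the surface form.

Rule 1 (intervocalic voicing): /k/ is a voiceless stop between vowels /a/ and /i/, so it voices to [g]. /k/ is a voiceless stop between vowels /u/ and /u/, so it voices to [g]. /kesuakirukuo/ → kesuagiruguo.
Rule 2 (final vowel raising): /o/ is a mid vowel in word-final position, so it raises to [u]. /kesuagiruguo/ → kesuagiruguu.

kesuagiruguu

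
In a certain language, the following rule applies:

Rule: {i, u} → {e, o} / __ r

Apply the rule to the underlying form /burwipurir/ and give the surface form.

/u/ is a high vowel immediately before /r/, so it lowers to [o].
/u/ is a high vowel immediately before /r/, so it lowers to [o].
/i/ is a high vowel immediately before /r/, so it lowers to [e].
The other instance of /i/ does not occur in the required environment and remains unchanged.
Surface form: [borwiporer].

borwiporer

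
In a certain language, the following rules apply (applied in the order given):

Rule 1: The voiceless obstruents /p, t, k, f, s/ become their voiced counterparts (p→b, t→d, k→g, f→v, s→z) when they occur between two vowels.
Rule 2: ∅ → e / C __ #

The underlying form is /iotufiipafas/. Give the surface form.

Rule 1 (intervocalic voicing): /t/ is a voiceless obstruent between vowels /o/ and /u/, so it voices to [d]. /f/ is a voiceless obstruent between vowels /u/ and /i/, so it voices to [v]. /p/ is a voiceless obstruent between vowels /i/ and /a/, so it voices to [b]. /f/ is a voiceless obstruent between vowels /a/ and /a/, so it voices to [v]. /iotufiipafas/ → ioduviibavas.
Rule 2 (final e-epenthesis): the form ends in the consonant /s/, so [e] is inserted word-finally. /ioduviibavas/ → ioduviibavase.

ioduviibavase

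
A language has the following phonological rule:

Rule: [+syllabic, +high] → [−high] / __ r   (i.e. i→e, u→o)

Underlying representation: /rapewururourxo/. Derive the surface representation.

rapewororoorxo

/u/ is a high vowel immediately before /r/, so it lowers to [o].
/u/ is a high vowel immediately before /r/, so it lowers to [o].
/u/ is a high vowel immediately before /r/, so it lowers to [o].
Surface form: [rapewororoorxo].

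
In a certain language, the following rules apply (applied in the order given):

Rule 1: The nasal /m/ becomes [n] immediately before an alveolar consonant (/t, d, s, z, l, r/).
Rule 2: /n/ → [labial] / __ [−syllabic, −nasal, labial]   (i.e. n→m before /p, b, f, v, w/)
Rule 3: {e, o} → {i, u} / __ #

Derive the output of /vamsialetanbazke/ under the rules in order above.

vansialetambazki

Rule 1 (nasal place assimilation): /m/ precedes the alveolar consonant /s/, so it assimilates in place to [n]. /vamsialetanbazke/ → vansialetanbazke.
Rule 2 (nasal place assimilation): /n/ precedes the labial consonant /b/, so it assimilates in place to [m]. /vansialetanbazke/ → vansialetambazke.
Rule 3 (final vowel raising): /e/ is a mid vowel in word-final position, so it raises to [i]. /vansialetambazke/ → vansialetambazki.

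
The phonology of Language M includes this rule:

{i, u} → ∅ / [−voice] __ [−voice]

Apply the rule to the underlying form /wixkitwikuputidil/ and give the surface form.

wixktwikptidil

/i/ is a high vowel flanked by voiceless consonants /k/ and /t/, so it deletes.
/u/ is a high vowel flanked by voiceless consonants /k/ and /p/, so it deletes.
/u/ is a high vowel flanked by voiceless consonants /p/ and /t/, so it deletes.
The other instances of /i/ do not occur in the required environment and remain unchanged.
Surface form: [wixktwikptidil].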